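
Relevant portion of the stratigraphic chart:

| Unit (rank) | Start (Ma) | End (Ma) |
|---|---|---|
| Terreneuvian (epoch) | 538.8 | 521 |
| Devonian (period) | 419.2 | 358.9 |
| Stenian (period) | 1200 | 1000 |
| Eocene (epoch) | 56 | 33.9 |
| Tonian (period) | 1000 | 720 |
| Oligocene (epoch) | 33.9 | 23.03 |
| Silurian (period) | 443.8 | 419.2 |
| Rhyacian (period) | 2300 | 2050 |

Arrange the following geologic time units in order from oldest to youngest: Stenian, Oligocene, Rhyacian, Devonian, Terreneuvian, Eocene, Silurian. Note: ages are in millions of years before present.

Rhyacian → Stenian → Terreneuvian → Silurian → Devonian → Eocene → Oligocene

Sorting by start age (descending Ma, since larger Ma = older): Rhyacian start 2300, Stenian start 1200, Terreneuvian start 538.8, Silurian start 443.8, Devonian start 419.2, Eocene start 56, Oligocene start 33.9.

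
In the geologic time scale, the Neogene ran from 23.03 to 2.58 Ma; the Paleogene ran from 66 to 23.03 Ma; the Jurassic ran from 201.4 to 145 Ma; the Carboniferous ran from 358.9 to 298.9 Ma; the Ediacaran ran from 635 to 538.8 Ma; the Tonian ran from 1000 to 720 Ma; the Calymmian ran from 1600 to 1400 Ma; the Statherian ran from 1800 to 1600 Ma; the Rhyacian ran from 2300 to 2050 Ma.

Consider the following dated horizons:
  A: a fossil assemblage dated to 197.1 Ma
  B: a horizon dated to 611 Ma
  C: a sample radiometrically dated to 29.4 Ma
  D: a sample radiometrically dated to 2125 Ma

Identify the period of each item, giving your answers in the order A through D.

A — Jurassic; B — Ediacaran; C — Paleogene; D — Rhyacian

Match each age against the start–end ranges in the excerpt: A = 197.1 Ma → Jurassic (201.4–145); B = 611 Ma → Ediacaran (635–538.8); C = 29.4 Ma → Paleogene (66–23.03); D = 2125 Ma → Rhyacian (2300–2050).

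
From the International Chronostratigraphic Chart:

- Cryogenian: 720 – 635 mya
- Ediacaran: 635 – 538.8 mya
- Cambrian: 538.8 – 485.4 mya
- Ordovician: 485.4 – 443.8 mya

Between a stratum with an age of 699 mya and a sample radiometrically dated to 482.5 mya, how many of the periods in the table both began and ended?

699 Ma sits inside the Cryogenian (720–635) and 482.5 Ma inside the Ordovician (485.4–443.8); neither of those is wholly between the two dates.
The listed periods lying completely between them are Ediacaran, Cambrian — 2 in all.

2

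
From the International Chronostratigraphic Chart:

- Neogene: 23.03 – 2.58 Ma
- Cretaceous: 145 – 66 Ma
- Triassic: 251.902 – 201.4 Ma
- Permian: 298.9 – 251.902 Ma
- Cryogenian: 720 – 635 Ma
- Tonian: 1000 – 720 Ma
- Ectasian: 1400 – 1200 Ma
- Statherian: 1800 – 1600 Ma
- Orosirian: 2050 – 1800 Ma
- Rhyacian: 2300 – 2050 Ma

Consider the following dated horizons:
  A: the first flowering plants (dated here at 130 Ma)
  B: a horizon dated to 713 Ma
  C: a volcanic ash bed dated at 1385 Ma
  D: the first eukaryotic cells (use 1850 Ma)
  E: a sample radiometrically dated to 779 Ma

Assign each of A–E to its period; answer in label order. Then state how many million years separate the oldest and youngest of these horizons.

Match each age against the start–end ranges in the excerpt: A = 130 Ma → Cretaceous (145–66); B = 713 Ma → Cryogenian (720–635); C = 1385 Ma → Ectasian (1400–1200); D = 1850 Ma → Orosirian (2050–1800); E = 779 Ma → Tonian (1000–720).
The largest age is 1850 Ma and the smallest is 130 Ma; their difference is 1720 Myr.

A — Cretaceous; B — Cryogenian; C — Ectasian; D — Orosirian; E — Tonian; span 1720 million years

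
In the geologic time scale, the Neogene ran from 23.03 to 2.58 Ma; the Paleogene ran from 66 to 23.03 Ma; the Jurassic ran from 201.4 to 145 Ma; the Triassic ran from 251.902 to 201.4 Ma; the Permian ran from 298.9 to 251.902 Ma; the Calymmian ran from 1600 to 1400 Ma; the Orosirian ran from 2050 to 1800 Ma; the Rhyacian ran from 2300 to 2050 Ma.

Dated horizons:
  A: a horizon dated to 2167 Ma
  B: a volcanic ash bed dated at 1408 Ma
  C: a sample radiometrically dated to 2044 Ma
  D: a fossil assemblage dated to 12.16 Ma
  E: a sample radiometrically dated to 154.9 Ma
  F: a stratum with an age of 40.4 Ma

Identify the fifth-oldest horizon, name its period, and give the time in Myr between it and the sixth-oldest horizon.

F, in the Paleogene; 28.24 million years to D

Larger Ma means older, so oldest first: A 2167 > C 2044 > B 1408 > E 154.9 > F 40.4 > D 12.16.
Counting 5 along gives F (40.4 Ma); the excerpt puts that inside the Paleogene, 66–23.03 Ma.
Next in line is D (12.16 Ma), and 40.4 − 12.16 = 28.24 Myr.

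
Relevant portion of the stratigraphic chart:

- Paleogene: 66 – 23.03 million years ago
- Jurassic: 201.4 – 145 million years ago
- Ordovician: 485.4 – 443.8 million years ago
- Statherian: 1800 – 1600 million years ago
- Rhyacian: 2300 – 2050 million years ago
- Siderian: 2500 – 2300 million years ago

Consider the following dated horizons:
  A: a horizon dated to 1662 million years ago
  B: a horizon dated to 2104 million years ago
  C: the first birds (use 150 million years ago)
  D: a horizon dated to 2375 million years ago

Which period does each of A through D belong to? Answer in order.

A — Statherian; B — Rhyacian; C — Jurassic; D — Siderian

A: 1662 Ma lies in 1800–1600 Ma, so Statherian.
B: 2104 Ma lies in 2300–2050 Ma, so Rhyacian.
C: 150 Ma lies in 201.4–145 Ma, so Jurassic.
D: 2375 Ma lies in 2500–2300 Ma, so Siderian.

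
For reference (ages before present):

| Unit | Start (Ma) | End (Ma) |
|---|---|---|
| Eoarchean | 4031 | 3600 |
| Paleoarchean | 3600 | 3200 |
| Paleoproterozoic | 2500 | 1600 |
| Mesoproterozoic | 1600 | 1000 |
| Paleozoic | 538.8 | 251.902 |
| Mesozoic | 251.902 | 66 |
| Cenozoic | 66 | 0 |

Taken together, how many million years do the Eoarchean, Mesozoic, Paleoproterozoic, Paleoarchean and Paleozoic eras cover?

2203.8 million years

Duration is start − end for each: (4031 − 3600) + (251.902 − 66) + (2500 − 1600) + (3600 − 3200) + (538.8 − 251.902).
That is 431 + 185.902 + 900 + 400 + 286.898, which totals 2203.8 million years.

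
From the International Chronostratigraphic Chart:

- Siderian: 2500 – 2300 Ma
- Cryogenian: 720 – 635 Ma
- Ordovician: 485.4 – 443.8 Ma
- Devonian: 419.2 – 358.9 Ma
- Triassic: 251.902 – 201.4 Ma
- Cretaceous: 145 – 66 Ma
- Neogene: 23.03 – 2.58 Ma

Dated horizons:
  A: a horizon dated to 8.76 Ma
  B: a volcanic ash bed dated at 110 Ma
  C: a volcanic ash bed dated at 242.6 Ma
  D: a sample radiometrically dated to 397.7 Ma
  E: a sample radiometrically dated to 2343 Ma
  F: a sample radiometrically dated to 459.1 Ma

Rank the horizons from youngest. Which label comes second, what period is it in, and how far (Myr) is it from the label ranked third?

B, in the Cretaceous; 132.6 million years to C

Smaller Ma means younger, so youngest first: A 8.76 < B 110 < C 242.6 < D 397.7 < F 459.1 < E 2343.
Counting 2 along gives B (110 Ma); the excerpt puts that inside the Cretaceous, 145–66 Ma.
Next in line is C (242.6 Ma), and 242.6 − 110 = 132.6 Myr.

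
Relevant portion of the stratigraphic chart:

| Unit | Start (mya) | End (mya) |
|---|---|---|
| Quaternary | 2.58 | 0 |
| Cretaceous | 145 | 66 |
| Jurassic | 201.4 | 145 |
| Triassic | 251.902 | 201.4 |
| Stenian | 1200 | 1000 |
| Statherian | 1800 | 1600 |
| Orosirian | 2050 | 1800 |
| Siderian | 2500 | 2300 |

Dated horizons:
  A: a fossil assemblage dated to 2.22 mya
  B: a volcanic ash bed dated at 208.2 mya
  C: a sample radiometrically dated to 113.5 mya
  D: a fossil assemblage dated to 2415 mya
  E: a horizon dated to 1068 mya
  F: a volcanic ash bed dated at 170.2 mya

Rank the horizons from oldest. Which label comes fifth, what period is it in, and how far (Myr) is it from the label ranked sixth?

Sorted oldest-first by Ma: D (2415), E (1068), B (208.2), F (170.2), C (113.5), A (2.22).
The fifth oldest is C at 113.5 Ma, which lies in 145–66 Ma: the Cretaceous.
The sixth oldest is A at 2.22 Ma; separation = |113.5 − 2.22| = 111.28 Myr.

C, in the Cretaceous; 111.28 million years to A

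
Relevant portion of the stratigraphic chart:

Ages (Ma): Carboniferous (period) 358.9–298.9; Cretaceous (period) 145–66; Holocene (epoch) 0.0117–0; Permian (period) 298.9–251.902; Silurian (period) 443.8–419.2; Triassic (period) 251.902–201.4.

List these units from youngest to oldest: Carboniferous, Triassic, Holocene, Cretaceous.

Holocene → Cretaceous → Triassic → Carboniferous

Read off each span (Ma): Carboniferous 358.9–298.9; Triassic 251.902–201.4; Holocene 0.0117–0; Cretaceous 145–66.
Larger Ma is older, so oldest→youngest is Carboniferous, Triassic, Cretaceous, Holocene; reverse it for youngest→oldest.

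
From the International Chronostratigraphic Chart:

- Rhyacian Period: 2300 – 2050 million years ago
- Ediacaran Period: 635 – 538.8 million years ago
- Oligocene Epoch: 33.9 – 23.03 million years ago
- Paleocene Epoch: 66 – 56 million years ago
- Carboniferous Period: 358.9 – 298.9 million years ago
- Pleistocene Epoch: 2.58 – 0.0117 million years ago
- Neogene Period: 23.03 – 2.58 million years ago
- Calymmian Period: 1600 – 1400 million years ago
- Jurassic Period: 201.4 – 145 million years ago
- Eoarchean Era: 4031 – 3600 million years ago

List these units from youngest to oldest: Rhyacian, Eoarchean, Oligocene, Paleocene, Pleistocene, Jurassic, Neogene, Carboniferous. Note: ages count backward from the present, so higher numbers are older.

Sorting by start age (ascending Ma, since larger Ma = older): Pleistocene start 2.58, Neogene start 23.03, Oligocene start 33.9, Paleocene start 66, Jurassic start 201.4, Carboniferous start 358.9, Rhyacian start 2300, Eoarchean start 4031.

Pleistocene, Neogene, Oligocene, Paleocene, Jurassic, Carboniferous, Rhyacian, Eoarchean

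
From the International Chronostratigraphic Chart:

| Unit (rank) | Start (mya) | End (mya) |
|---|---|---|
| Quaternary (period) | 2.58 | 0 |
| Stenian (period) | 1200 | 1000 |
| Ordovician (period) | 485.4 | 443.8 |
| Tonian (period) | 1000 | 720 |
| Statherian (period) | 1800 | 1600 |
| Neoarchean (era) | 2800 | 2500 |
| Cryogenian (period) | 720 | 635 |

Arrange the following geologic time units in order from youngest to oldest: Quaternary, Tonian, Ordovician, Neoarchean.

Read off each span (Ma): Quaternary 2.58–0; Tonian 1000–720; Ordovician 485.4–443.8; Neoarchean 2800–2500.
Larger Ma is older, so oldest→youngest is Neoarchean, Tonian, Ordovician, Quaternary; reverse it for youngest→oldest.

Quaternary → Ordovician → Tonian → Neoarchean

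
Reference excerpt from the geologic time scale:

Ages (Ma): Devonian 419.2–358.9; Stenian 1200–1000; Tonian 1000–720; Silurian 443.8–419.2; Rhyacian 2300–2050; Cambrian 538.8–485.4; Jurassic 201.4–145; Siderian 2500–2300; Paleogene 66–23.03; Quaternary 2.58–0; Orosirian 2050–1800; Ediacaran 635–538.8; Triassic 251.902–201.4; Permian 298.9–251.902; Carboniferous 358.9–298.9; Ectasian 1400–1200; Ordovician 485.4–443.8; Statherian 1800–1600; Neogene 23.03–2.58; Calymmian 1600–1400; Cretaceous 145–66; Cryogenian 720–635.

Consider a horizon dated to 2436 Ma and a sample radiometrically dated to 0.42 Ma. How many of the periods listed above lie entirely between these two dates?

The older date is 2436 Ma and the younger is 0.42 Ma.
Periods with start < 2436 and end > 0.42 Ma: Rhyacian (2300–2050), Orosirian (2050–1800), Statherian (1800–1600), Calymmian (1600–1400), Ectasian (1400–1200), Stenian (1200–1000), Tonian (1000–720), Cryogenian (720–635), Ediacaran (635–538.8), Cambrian (538.8–485.4), Ordovician (485.4–443.8), Silurian (443.8–419.2), Devonian (419.2–358.9), Carboniferous (358.9–298.9), Permian (298.9–251.902), Triassic (251.902–201.4), Jurassic (201.4–145), Cretaceous (145–66), Paleogene (66–23.03), Neogene (23.03–2.58).
That is 20 complete periods.

20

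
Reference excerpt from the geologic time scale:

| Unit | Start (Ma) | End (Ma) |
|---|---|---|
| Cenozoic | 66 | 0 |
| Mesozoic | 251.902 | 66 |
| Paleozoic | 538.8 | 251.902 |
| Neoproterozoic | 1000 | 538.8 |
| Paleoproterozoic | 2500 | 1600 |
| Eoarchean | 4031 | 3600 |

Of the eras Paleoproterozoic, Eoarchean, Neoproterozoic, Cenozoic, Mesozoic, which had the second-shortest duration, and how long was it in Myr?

Durations: Paleoproterozoic 900; Eoarchean 431; Neoproterozoic 461.2; Cenozoic 66; Mesozoic 185.902 Myr.
Sorted shortest-first: Cenozoic (66), Mesozoic (185.902), Eoarchean (431), Neoproterozoic (461.2), Paleoproterozoic (900).
The second shortest is Mesozoic at 185.902 Myr.

Mesozoic, 185.902 million years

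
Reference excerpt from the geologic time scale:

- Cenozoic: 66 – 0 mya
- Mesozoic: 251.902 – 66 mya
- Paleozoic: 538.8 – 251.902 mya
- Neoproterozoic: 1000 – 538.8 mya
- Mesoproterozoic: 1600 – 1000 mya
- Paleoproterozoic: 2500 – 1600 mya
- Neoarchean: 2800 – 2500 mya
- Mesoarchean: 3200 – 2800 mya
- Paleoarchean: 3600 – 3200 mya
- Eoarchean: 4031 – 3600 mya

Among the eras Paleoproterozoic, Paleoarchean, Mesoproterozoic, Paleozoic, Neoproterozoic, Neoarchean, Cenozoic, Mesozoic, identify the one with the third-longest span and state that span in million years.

Neoproterozoic, 461.2 million years

Durations: Paleoproterozoic 900; Paleoarchean 400; Mesoproterozoic 600; Paleozoic 286.898; Neoproterozoic 461.2; Neoarchean 300; Cenozoic 66; Mesozoic 185.902 Myr.
Sorted longest-first: Paleoproterozoic (900), Mesoproterozoic (600), Neoproterozoic (461.2), Paleoarchean (400), Neoarchean (300), Paleozoic (286.898), Mesozoic (185.902), Cenozoic (66).
The third longest is Neoproterozoic at 461.2 Myr.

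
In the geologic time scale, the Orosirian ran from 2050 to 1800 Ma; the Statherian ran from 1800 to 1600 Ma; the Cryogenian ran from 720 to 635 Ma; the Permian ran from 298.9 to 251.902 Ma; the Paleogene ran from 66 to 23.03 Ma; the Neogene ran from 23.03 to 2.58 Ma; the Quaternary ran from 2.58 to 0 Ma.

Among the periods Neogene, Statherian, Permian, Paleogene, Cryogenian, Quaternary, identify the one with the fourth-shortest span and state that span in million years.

Start − end for each: Neogene 23.03 − 2.58 = 20.45; Statherian 1800 − 1600 = 200; Permian 298.9 − 251.902 = 46.998; Paleogene 66 − 23.03 = 42.97; Cryogenian 720 − 635 = 85; Quaternary 2.58 − 0 = 2.58.
Ranking these from shortest: Quaternary < Neogene < Paleogene < Permian < Cryogenian < Statherian.
Position 4 in that ranking is Permian, which lasted 46.998 Myr.

Permian, 46.998 million years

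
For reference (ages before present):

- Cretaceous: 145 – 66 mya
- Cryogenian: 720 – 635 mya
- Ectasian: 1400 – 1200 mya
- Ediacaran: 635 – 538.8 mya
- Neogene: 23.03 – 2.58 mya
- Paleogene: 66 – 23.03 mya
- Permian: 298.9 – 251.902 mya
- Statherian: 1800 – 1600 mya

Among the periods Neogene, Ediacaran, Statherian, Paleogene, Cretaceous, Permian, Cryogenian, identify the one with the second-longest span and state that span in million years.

Durations: Neogene 20.45; Ediacaran 96.2; Statherian 200; Paleogene 42.97; Cretaceous 79; Permian 46.998; Cryogenian 85 Myr.
Sorted longest-first: Statherian (200), Ediacaran (96.2), Cryogenian (85), Cretaceous (79), Permian (46.998), Paleogene (42.97), Neogene (20.45).
The second longest is Ediacaran at 96.2 Myr.

Ediacaran, 96.2 million years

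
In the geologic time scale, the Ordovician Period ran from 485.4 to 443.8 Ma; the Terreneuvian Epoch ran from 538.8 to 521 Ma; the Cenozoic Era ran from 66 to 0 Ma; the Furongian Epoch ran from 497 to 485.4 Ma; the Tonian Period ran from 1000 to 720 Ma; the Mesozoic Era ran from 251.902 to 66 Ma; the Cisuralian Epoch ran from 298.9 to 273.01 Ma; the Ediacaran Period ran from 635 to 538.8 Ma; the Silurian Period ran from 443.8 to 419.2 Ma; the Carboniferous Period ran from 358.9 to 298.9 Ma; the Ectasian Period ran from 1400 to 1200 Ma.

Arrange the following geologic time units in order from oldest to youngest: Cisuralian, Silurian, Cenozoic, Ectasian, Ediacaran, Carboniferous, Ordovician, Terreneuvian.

The oldest of these is Ectasian (starts 1400 Ma) and the youngest is Cenozoic (ends 0 Ma).
In between, by decreasing start age: Ediacaran (635), Terreneuvian (538.8), Ordovician (485.4), Silurian (443.8), Carboniferous (358.9), Cisuralian (298.9).

Ectasian, Ediacaran, Terreneuvian, Ordovician, Silurian, Carboniferous, Cisuralian, Cenozoic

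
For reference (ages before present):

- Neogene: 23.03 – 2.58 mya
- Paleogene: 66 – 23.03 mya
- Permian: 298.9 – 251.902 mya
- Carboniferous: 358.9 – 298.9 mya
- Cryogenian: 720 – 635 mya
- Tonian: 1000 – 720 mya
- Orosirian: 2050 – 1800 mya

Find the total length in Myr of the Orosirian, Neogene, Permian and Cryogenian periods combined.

402.448 million years

Each duration: Orosirian = 250; Neogene = 20.45; Permian = 46.998; Cryogenian = 85.
Sum: 250 + 20.45 + 46.998 + 85 = 402.448 Myr.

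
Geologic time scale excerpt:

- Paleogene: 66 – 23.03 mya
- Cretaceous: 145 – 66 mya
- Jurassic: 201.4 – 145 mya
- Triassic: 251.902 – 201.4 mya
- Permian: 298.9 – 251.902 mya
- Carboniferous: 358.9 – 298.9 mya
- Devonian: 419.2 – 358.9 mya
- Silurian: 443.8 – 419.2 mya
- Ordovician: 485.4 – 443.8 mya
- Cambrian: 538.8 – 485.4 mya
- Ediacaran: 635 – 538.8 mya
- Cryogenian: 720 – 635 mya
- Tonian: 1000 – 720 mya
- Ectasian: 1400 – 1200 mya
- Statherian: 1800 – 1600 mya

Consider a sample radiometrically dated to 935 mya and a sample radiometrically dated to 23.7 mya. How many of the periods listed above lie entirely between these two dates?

935 Ma sits inside the Tonian (1000–720) and 23.7 Ma inside the Paleogene (66–23.03); neither of those is wholly between the two dates.
The listed periods lying completely between them are Cryogenian, Ediacaran, Cambrian, Ordovician, Silurian, Devonian, Carboniferous, Permian, Triassic, Jurassic, Cretaceous — 11 in all.

11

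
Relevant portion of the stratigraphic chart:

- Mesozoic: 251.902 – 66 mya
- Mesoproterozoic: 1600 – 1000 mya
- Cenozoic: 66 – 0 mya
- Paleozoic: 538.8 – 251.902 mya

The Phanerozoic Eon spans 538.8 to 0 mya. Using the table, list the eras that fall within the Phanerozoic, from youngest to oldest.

Cenozoic, Mesozoic, Paleozoic

Eras with both bounds inside 538.8–0 Ma: Cenozoic (66–0), Mesozoic (251.902–66), Paleozoic (538.8–251.902).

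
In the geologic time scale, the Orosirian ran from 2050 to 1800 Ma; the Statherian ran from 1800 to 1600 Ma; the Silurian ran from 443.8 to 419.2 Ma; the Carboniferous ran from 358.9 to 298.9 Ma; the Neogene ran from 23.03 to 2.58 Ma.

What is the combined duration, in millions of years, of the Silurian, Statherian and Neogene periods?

245.05 million years

Duration is start − end for each: (443.8 − 419.2) + (1800 − 1600) + (23.03 − 2.58).
That is 24.6 + 200 + 20.45, which totals 245.05 million years.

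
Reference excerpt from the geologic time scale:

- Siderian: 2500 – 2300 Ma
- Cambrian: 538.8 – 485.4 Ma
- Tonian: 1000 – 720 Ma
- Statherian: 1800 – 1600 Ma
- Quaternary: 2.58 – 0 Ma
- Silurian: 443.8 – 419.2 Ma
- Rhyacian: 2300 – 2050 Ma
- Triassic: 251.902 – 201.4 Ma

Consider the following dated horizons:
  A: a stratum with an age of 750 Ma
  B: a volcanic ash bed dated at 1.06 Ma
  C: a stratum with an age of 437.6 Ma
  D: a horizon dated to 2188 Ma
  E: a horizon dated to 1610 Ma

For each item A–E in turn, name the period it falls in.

A — Tonian; B — Quaternary; C — Silurian; D — Rhyacian; E — Statherian

A: 750 Ma lies in 1000–720 Ma, so Tonian.
B: 1.06 Ma lies in 2.58–0 Ma, so Quaternary.
C: 437.6 Ma lies in 443.8–419.2 Ma, so Silurian.
D: 2188 Ma lies in 2300–2050 Ma, so Rhyacian.
E: 1610 Ma lies in 1800–1600 Ma, so Statherian.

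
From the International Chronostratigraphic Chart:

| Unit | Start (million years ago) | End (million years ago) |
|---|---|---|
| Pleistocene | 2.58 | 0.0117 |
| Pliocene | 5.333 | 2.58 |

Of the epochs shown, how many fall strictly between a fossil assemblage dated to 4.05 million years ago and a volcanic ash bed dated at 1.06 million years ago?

0

Checking each listed span, none has both start < 4.05 Ma and end > 1.06 Ma — every epoch straddles one of the two dates or lies outside them — so the count is 0.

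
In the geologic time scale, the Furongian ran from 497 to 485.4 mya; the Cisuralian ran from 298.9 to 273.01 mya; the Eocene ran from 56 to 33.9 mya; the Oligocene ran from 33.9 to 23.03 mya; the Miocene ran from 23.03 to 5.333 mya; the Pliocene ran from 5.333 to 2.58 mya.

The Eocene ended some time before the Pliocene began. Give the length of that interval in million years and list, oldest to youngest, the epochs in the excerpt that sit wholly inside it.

28.567 million years; Oligocene, Miocene

The Eocene closes at 33.9 Ma and the Pliocene opens at 5.333 Ma, so the interval is 33.9 − 5.333 = 28.567 Myr.
An epoch fits inside if it starts at or after 33.9 Ma and ends at or before 5.333 Ma; oldest first that gives Oligocene, Miocene.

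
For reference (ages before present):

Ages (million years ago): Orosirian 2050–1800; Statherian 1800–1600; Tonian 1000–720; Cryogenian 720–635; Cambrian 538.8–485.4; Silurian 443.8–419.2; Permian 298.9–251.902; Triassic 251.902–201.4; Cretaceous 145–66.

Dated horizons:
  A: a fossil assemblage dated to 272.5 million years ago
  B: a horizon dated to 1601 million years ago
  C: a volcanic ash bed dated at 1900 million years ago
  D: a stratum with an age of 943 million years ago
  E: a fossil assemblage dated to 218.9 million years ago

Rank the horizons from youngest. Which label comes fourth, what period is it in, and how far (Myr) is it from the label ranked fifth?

Sorted youngest-first by Ma: E (218.9), A (272.5), D (943), B (1601), C (1900).
The fourth youngest is B at 1601 Ma, which lies in 1800–1600 Ma: the Statherian.
The fifth youngest is C at 1900 Ma; separation = |1601 − 1900| = 299 Myr.

B, in the Statherian; 299 million years to C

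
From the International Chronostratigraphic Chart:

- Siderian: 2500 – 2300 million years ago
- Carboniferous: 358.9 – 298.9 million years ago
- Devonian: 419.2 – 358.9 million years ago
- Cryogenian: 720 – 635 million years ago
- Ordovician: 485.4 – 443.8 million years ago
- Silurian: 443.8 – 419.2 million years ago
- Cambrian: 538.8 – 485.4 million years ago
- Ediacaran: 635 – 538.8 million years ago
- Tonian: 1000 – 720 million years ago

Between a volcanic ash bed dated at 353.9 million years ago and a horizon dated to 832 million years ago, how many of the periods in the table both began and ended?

6

832 Ma sits inside the Tonian (1000–720) and 353.9 Ma inside the Carboniferous (358.9–298.9); neither of those is wholly between the two dates.
The listed periods lying completely between them are Cryogenian, Ediacaran, Cambrian, Ordovician, Silurian, Devonian — 6 in all.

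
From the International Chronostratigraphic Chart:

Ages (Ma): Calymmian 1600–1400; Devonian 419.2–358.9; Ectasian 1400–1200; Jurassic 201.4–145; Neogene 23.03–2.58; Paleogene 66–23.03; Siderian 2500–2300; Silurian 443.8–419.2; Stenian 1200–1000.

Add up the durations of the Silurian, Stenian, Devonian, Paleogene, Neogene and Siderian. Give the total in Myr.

548.32 million years

Duration is start − end for each: (443.8 − 419.2) + (1200 − 1000) + (419.2 − 358.9) + (66 − 23.03) + (23.03 − 2.58) + (2500 − 2300).
That is 24.6 + 200 + 60.3 + 42.97 + 20.45 + 200, which totals 548.32 million years.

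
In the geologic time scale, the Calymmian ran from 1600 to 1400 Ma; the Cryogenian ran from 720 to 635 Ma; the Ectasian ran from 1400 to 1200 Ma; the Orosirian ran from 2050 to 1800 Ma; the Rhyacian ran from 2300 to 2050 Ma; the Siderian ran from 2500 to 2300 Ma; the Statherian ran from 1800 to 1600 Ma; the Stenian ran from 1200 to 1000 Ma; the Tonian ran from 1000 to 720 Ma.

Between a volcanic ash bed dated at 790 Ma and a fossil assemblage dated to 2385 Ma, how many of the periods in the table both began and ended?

2385 Ma sits inside the Siderian (2500–2300) and 790 Ma inside the Tonian (1000–720); neither of those is wholly between the two dates.
The listed periods lying completely between them are Rhyacian, Orosirian, Statherian, Calymmian, Ectasian, Stenian — 6 in all.

6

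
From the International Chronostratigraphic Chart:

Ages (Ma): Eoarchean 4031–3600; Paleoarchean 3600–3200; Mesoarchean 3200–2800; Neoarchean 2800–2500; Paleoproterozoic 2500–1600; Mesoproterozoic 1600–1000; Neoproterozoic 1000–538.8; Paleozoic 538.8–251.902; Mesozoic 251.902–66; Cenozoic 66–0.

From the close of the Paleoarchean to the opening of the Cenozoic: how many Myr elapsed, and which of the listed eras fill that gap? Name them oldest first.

End of Paleoarchean = 3200 Ma; start of Cenozoic = 66 Ma.
Gap = 3200 − 66 = 3134 Myr.
Eras wholly inside 3200–66 Ma: Mesoarchean (3200–2800), Neoarchean (2800–2500), Paleoproterozoic (2500–1600), Mesoproterozoic (1600–1000), Neoproterozoic (1000–538.8), Paleozoic (538.8–251.902), Mesozoic (251.902–66).

3134 million years; Mesoarchean, Neoarchean, Paleoproterozoic, Mesoproterozoic, Neoproterozoic, Paleozoic, Mesozoic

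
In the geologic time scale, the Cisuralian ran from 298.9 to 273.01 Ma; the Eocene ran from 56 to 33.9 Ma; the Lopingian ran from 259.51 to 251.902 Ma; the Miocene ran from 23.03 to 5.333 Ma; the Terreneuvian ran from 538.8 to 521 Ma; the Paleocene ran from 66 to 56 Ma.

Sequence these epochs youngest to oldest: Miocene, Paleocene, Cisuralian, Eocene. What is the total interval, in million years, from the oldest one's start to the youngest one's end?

Start ages (Ma): Cisuralian 298.9, Paleocene 66, Eocene 56, Miocene 23.03.
Ordered youngest to oldest: Miocene, Eocene, Paleocene, Cisuralian.
Span = 298.9 − 5.333 = 293.567 Myr.

Miocene, Eocene, Paleocene, Cisuralian; total span 293.567 Myr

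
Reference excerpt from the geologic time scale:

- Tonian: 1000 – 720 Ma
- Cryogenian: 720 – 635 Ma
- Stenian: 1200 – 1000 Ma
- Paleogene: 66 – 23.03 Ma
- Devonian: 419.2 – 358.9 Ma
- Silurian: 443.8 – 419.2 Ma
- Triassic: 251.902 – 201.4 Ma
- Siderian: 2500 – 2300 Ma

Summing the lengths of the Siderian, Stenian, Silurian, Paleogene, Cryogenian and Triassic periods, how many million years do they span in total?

603.072 million years

Each duration: Siderian = 200; Stenian = 200; Silurian = 24.6; Paleogene = 42.97; Cryogenian = 85; Triassic = 50.502.
Sum: 200 + 200 + 24.6 + 42.97 + 85 + 50.502 = 603.072 Myr.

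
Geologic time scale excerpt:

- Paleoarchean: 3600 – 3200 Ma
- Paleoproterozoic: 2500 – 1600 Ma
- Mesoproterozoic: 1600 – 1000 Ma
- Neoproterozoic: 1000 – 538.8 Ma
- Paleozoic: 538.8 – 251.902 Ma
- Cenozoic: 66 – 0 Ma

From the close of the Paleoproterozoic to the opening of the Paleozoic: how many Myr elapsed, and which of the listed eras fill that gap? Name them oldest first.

1061.2 million years; Mesoproterozoic, Neoproterozoic

The Paleoproterozoic closes at 1600 Ma and the Paleozoic opens at 538.8 Ma, so the interval is 1600 − 538.8 = 1061.2 Myr.
An era fits inside if it starts at or after 1600 Ma and ends at or before 538.8 Ma; oldest first that gives Mesoproterozoic, Neoproterozoic.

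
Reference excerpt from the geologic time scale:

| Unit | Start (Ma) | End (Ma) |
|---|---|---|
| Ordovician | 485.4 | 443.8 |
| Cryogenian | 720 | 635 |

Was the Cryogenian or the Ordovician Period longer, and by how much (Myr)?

Cryogenian: 720 − 635 = 85 Myr.
Ordovician: 485.4 − 443.8 = 41.6 Myr.
Difference: 85 − 41.6 = 43.4 Myr, so the Cryogenian was longer.

Cryogenian, by 43.4 million years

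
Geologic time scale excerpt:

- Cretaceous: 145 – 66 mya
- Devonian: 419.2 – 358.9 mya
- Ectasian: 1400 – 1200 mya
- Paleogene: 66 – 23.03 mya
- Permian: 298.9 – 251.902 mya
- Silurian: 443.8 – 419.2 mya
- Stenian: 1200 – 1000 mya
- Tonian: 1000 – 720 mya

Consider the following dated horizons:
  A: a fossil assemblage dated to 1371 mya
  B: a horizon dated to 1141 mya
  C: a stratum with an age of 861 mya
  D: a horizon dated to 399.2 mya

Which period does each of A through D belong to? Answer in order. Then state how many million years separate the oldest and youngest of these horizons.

A — Ectasian; B — Stenian; C — Tonian; D — Devonian; span 971.8 million years

A: 1371 Ma lies in 1400–1200 Ma, so Ectasian.
B: 1141 Ma lies in 1200–1000 Ma, so Stenian.
C: 861 Ma lies in 1000–720 Ma, so Tonian.
D: 399.2 Ma lies in 419.2–358.9 Ma, so Devonian.
Oldest = 1371 Ma, youngest = 399.2 Ma → span 971.8 Myr.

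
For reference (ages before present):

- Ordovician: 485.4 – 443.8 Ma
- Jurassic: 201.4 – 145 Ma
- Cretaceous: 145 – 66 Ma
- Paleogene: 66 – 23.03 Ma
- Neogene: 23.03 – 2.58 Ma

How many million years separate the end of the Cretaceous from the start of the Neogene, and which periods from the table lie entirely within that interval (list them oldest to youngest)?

End of Cretaceous = 66 Ma; start of Neogene = 23.03 Ma.
Gap = 66 − 23.03 = 42.97 Myr.
Periods wholly inside 66–23.03 Ma: Paleogene (66–23.03).

42.97 million years; Paleogene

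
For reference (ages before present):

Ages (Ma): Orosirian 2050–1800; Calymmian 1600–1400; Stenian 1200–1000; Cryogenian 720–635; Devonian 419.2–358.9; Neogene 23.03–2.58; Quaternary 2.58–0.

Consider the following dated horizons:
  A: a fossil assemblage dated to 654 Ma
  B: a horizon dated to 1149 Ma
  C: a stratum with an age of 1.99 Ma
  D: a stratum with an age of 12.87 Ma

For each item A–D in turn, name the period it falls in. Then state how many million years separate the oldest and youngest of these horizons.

Match each age against the start–end ranges in the excerpt: A = 654 Ma → Cryogenian (720–635); B = 1149 Ma → Stenian (1200–1000); C = 1.99 Ma → Quaternary (2.58–0); D = 12.87 Ma → Neogene (23.03–2.58).
The largest age is 1149 Ma and the smallest is 1.99 Ma; their difference is 1147.01 Myr.

A — Cryogenian; B — Stenian; C — Quaternary; D — Neogene; span 1147.01 million years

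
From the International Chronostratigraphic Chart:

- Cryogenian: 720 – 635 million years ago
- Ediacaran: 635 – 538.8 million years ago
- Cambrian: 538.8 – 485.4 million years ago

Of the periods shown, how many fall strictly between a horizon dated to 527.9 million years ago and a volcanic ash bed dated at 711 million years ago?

1

The older date is 711 Ma and the younger is 527.9 Ma.
Periods with start < 711 and end > 527.9 Ma: Ediacaran (635–538.8).
That is 1 complete period.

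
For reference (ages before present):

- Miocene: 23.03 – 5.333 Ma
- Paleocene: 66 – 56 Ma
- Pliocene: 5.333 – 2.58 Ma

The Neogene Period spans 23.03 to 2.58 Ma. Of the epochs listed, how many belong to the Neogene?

2

Epochs inside 23.03–2.58 Ma: Miocene, Pliocene — 2 in total.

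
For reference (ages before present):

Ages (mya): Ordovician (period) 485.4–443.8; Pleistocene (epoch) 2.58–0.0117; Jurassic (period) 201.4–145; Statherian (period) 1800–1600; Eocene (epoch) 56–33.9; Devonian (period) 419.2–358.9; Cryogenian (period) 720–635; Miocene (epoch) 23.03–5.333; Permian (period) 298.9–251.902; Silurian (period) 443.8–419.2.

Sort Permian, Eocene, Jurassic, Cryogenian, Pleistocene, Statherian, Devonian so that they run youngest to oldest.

Pleistocene → Eocene → Jurassic → Permian → Devonian → Cryogenian → Statherian

The oldest of these is Statherian (starts 1800 Ma) and the youngest is Pleistocene (ends 0.0117 Ma).
In between, by decreasing start age: Cryogenian (720), Devonian (419.2), Permian (298.9), Jurassic (201.4), Eocene (56).
Listing youngest first means reversing that sequence.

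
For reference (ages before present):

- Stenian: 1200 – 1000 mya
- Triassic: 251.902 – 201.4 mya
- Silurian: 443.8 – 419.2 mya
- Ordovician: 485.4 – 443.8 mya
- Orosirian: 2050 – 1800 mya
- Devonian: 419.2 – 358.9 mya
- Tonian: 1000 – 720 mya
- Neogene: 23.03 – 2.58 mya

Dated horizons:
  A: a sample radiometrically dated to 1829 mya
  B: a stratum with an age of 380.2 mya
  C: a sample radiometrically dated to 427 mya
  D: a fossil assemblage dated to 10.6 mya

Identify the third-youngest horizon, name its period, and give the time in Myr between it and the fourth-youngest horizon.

C, in the Silurian; 1402 million years to A

Smaller Ma means younger, so youngest first: D 10.6 < B 380.2 < C 427 < A 1829.
Counting 3 along gives C (427 Ma); the excerpt puts that inside the Silurian, 443.8–419.2 Ma.
Next in line is A (1829 Ma), and 1829 − 427 = 1402 Myr.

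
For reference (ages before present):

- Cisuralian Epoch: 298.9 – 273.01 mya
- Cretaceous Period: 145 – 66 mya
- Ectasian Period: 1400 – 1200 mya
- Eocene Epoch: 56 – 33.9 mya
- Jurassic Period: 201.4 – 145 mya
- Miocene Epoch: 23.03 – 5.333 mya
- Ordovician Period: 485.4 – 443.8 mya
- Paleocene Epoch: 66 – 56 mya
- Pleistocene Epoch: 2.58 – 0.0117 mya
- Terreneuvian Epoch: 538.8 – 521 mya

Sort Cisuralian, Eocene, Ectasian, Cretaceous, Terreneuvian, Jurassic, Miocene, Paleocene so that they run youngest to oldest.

Miocene, then Eocene, then Paleocene, then Cretaceous, then Jurassic, then Cisuralian, then Terreneuvian, then Ectasian

Sorting by start age (ascending Ma, since larger Ma = older): Miocene start 23.03, Eocene start 56, Paleocene start 66, Cretaceous start 145, Jurassic start 201.4, Cisuralian start 298.9, Terreneuvian start 538.8, Ectasian start 1400.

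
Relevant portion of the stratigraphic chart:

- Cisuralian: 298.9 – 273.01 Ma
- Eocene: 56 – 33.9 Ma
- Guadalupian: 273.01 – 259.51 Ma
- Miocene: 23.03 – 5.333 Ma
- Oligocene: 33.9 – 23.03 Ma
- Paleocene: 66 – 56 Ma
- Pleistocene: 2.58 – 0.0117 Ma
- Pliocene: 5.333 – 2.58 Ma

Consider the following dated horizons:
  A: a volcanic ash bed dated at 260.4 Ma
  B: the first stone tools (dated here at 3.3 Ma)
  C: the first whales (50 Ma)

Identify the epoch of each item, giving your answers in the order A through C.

A: 260.4 Ma lies in 273.01–259.51 Ma, so Guadalupian.
B: 3.3 Ma lies in 5.333–2.58 Ma, so Pliocene.
C: 50 Ma lies in 56–33.9 Ma, so Eocene.

A — Guadalupian; B — Pliocene; C — Eocene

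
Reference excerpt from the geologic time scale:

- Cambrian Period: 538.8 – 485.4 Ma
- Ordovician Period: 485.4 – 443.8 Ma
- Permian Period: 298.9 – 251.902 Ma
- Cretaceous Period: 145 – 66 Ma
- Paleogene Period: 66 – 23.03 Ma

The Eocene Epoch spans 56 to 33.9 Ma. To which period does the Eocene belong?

Paleogene

The Eocene (56–33.9 Ma) lies entirely within 66–23.03 Ma, the Paleogene Period.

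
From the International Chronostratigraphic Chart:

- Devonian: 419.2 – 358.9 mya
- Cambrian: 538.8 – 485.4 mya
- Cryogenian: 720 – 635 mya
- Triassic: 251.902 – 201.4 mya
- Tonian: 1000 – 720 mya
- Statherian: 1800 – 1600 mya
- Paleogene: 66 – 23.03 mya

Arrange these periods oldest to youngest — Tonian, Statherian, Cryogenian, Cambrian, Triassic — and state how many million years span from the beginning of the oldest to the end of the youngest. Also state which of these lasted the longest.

Start ages (Ma): Statherian 1800, Tonian 1000, Cryogenian 720, Cambrian 538.8, Triassic 251.902.
Ordered oldest to youngest: Statherian, Tonian, Cryogenian, Cambrian, Triassic.
Span = 1800 − 201.4 = 1598.6 Myr.
Durations: Tonian 280, Statherian 200, Cryogenian 85, Cambrian 53.4, Triassic 50.502 → longest is Tonian (280 Myr).

Statherian, Tonian, Cryogenian, Cambrian, Triassic; total span 1598.6 Myr; longest is Tonian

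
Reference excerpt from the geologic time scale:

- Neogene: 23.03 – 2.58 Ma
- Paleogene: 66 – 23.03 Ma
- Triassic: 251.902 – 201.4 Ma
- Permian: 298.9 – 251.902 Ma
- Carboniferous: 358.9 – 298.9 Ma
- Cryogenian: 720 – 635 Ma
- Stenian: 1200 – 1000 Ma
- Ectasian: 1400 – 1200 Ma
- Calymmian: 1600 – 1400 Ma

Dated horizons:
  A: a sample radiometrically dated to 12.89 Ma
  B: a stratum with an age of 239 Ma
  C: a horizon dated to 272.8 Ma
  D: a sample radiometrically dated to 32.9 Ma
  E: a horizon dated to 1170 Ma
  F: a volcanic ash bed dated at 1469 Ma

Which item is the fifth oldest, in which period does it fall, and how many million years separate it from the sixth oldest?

Sorted oldest-first by Ma: F (1469), E (1170), C (272.8), B (239), D (32.9), A (12.89).
The fifth oldest is D at 32.9 Ma, which lies in 66–23.03 Ma: the Paleogene.
The sixth oldest is A at 12.89 Ma; separation = |32.9 − 12.89| = 20.01 Myr.

D, in the Paleogene; 20.01 million years to A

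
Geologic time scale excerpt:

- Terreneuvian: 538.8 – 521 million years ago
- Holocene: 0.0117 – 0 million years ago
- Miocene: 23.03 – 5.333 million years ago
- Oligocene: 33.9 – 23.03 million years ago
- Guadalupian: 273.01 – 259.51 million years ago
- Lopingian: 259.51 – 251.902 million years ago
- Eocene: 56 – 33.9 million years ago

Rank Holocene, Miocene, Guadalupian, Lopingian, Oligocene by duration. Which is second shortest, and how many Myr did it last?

Start − end for each: Holocene 0.0117 − 0 = 0.0117; Miocene 23.03 − 5.333 = 17.697; Guadalupian 273.01 − 259.51 = 13.5; Lopingian 259.51 − 251.902 = 7.608; Oligocene 33.9 − 23.03 = 10.87.
Ranking these from shortest: Holocene < Lopingian < Oligocene < Guadalupian < Miocene.
Position 2 in that ranking is Lopingian, which lasted 7.608 Myr.

Lopingian, 7.608 million years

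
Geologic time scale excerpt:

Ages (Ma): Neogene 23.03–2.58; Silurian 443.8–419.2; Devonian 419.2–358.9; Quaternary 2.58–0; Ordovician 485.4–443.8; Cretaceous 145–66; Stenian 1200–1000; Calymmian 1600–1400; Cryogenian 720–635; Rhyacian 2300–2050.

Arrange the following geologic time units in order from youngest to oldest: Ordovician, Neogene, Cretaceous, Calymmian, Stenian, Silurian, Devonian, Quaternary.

Quaternary, Neogene, Cretaceous, Devonian, Silurian, Ordovician, Stenian, Calymmian

Sorting by start age (ascending Ma, since larger Ma = older): Quaternary began 2.58, Neogene began 23.03, Cretaceous began 145, Devonian began 419.2, Silurian began 443.8, Ordovician began 485.4, Stenian began 1200, Calymmian began 1600.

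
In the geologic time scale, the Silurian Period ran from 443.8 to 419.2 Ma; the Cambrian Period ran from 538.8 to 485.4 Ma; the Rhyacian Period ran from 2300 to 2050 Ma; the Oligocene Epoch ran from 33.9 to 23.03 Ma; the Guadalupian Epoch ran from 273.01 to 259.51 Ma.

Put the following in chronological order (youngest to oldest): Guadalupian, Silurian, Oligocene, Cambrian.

Oligocene → Guadalupian → Silurian → Cambrian

Sorting by start age (ascending Ma, since larger Ma = older): Oligocene start 33.9, Guadalupian start 273.01, Silurian start 443.8, Cambrian start 538.8.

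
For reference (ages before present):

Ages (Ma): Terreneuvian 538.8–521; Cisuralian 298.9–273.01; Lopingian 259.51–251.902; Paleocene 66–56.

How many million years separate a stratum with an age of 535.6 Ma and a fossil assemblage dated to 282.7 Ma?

252.9 million years

535.6 − 282.7 = 252.9 million years.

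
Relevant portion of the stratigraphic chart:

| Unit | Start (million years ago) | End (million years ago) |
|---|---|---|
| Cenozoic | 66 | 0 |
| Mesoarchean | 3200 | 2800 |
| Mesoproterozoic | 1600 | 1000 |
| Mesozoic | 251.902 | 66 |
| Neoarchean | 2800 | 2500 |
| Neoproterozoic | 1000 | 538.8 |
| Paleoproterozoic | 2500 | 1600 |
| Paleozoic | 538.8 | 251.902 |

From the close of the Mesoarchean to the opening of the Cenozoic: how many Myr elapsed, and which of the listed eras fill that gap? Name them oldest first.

2734 million years; Neoarchean, Paleoproterozoic, Mesoproterozoic, Neoproterozoic, Paleozoic, Mesozoic

End of Mesoarchean = 2800 Ma; start of Cenozoic = 66 Ma.
Gap = 2800 − 66 = 2734 Myr.
Eras wholly inside 2800–66 Ma: Neoarchean (2800–2500), Paleoproterozoic (2500–1600), Mesoproterozoic (1600–1000), Neoproterozoic (1000–538.8), Paleozoic (538.8–251.902), Mesozoic (251.902–66).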